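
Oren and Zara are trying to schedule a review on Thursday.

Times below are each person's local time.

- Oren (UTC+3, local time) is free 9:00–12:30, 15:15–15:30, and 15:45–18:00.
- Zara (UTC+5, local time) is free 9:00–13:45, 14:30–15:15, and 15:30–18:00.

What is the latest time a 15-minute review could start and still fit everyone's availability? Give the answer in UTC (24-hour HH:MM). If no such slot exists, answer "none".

Oren → UTC: 06:00–09:30, 12:15–12:30, 12:45–15:00.
Zara → UTC: 04:00–08:45, 09:30–10:15, 10:30–13:00.
Oren ∩ Zara: 06:00–08:45, 12:15–12:30, 12:45–13:00.
Windows ≥ 15 min: 06:00–08:45, 12:15–12:30, 12:45–13:00.
Latest start in the last window 12:45–13:00 is 13:00 − 15 min = 12:45.

12:45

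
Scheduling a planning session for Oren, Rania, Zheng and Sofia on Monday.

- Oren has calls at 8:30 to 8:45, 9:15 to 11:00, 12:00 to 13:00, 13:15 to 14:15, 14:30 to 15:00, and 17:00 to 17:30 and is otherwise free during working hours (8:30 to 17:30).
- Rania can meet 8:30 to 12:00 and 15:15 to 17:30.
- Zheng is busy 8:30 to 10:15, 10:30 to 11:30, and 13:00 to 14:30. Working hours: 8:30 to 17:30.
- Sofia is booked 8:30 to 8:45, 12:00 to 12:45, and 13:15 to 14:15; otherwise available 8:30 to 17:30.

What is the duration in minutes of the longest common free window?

105 minutes

Oren free within 08:30–17:30: 08:45–09:15, 11:00–12:00, 13:00–13:15, 14:15–14:30, 15:00–17:00.
Zheng free within 08:30–17:30: 10:15–10:30, 11:30–13:00, 14:30–17:30.
Sofia free within 08:30–17:30: 08:45–12:00, 12:45–13:15, 14:15–17:30.
Oren ∩ Rania: 08:45–09:15, 11:00–12:00, 15:15–17:00.
Oren ∩ Rania ∩ Zheng: 11:30–12:00, 15:15–17:00.
Oren ∩ Rania ∩ Zheng ∩ Sofia: 11:30–12:00, 15:15–17:00.
Common window lengths: 30, 105 min; longest is 105.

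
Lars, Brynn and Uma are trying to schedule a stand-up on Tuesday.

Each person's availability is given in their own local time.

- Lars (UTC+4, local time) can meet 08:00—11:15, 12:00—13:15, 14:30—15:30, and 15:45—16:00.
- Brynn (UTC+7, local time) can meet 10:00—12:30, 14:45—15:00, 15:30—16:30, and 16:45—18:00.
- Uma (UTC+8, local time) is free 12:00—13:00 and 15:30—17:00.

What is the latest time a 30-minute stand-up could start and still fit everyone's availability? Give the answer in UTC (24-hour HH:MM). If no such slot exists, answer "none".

08:30

Lars → UTC: 04:00–07:15, 08:00–09:15, 10:30–11:30, 11:45–12:00.
Brynn → UTC: 03:00–05:30, 07:45–08:00, 08:30–09:30, 09:45–11:00.
Uma → UTC: 04:00–05:00, 07:30–09:00.
Lars ∩ Brynn: 04:00–05:30, 08:30–09:15, 10:30–11:00.
Lars ∩ Brynn ∩ Uma: 04:00–05:00, 08:30–09:00.
Windows ≥ 30 min: 04:00–05:00, 08:30–09:00.
Latest start in the last window 08:30–09:00 is 09:00 − 30 min = 08:30.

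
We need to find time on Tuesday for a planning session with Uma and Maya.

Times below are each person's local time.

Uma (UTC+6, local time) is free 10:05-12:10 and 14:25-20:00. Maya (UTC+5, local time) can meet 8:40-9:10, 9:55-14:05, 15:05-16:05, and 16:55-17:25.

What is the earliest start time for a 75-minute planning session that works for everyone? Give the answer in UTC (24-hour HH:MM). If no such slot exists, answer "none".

Uma → UTC: 04:05–06:10, 08:25–14:00.
Maya → UTC: 03:40–04:10, 04:55–09:05, 10:05–11:05, 11:55–12:25.
Uma ∩ Maya: 04:05–04:10, 04:55–06:10, 08:25–09:05, 10:05–11:05, 11:55–12:25.
Windows ≥ 75 min: 04:55–06:10.
Earliest such window starts at 04:55.

04:55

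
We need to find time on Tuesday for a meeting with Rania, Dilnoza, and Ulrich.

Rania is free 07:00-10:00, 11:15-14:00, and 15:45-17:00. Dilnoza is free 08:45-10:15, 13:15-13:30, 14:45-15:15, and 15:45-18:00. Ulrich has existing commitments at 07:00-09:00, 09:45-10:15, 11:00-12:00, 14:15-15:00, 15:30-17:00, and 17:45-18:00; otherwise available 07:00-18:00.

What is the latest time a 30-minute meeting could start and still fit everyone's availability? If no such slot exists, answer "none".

09:15

Ulrich free within 07:00–18:00: 09:00–09:45, 10:15–11:00, 12:00–14:15, 15:00–15:30, 17:00–17:45.
Rania ∩ Dilnoza: 08:45–10:00, 13:15–13:30, 15:45–17:00.
Rania ∩ Dilnoza ∩ Ulrich: 09:00–09:45, 13:15–13:30.
Windows ≥ 30 min: 09:00–09:45.
Latest start in the last window 09:00–09:45 is 09:45 − 30 min = 09:15.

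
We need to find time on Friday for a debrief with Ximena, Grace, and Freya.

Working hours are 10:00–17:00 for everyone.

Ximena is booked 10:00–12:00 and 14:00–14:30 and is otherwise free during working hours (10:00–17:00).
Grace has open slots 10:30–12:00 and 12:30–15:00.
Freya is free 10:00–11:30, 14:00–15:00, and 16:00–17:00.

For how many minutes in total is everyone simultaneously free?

Ximena free within 10:00–17:00: 12:00–14:00, 14:30–17:00.
Ximena ∩ Grace: 12:30–14:00, 14:30–15:00.
Ximena ∩ Grace ∩ Freya: 14:30–15:00.
Total common minutes: 30.

30 minutes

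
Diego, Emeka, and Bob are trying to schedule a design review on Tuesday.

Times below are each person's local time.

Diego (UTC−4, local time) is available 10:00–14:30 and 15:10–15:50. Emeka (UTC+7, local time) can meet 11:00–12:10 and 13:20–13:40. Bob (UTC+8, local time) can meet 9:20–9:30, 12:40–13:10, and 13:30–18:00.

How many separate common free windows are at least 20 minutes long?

Diego → UTC: 14:00–18:30, 19:10–19:50.
Emeka → UTC: 04:00–05:10, 06:20–06:40.
Bob → UTC: 01:20–01:30, 04:40–05:10, 05:30–10:00.
Diego ∩ Emeka: (none).
Diego ∩ Emeka ∩ Bob: (none).
Windows ≥ 20 min: (none).
That's 0 windows.

0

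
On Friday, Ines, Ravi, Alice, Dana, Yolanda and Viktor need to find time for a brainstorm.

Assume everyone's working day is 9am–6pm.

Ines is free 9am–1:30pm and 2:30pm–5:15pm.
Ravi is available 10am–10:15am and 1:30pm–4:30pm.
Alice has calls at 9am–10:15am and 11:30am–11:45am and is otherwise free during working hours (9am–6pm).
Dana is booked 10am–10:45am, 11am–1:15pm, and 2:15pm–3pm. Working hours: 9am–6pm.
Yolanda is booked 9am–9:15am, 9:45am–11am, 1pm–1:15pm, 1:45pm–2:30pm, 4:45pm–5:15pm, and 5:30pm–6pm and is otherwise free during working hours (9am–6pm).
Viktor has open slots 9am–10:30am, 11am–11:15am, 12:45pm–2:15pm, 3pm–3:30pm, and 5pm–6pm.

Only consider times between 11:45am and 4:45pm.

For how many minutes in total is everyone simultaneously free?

Alice free within 09:00–18:00: 10:15–11:30, 11:45–18:00.
Dana free within 09:00–18:00: 09:00–10:00, 10:45–11:00, 13:15–14:15, 15:00–18:00.
Yolanda free within 09:00–18:00: 09:15–09:45, 11:00–13:00, 13:15–13:45, 14:30–16:45, 17:15–17:30.
Ines ∩ Ravi: 10:00–10:15, 14:30–16:30.
Ines ∩ Ravi ∩ Alice: 14:30–16:30.
Ines ∩ Ravi ∩ Alice ∩ Dana: 15:00–16:30.
Ines ∩ Ravi ∩ Alice ∩ Dana ∩ Yolanda: 15:00–16:30.
Ines ∩ Ravi ∩ Alice ∩ Dana ∩ Yolanda ∩ Viktor: 15:00–15:30.
Restricted to 11:45–16:45: 15:00–15:30.
Total common minutes: 30.

30 minutes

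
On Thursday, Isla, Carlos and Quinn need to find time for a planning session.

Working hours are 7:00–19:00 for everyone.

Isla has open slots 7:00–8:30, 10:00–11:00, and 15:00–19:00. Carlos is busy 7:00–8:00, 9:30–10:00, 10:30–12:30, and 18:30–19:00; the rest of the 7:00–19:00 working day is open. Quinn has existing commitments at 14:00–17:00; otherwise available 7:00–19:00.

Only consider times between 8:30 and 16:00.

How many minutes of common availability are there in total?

Carlos free within 07:00–19:00: 08:00–09:30, 10:00–10:30, 12:30–18:30.
Quinn free within 07:00–19:00: 07:00–14:00, 17:00–19:00.
Isla ∩ Carlos: 08:00–08:30, 10:00–10:30, 15:00–18:30.
Isla ∩ Carlos ∩ Quinn: 08:00–08:30, 10:00–10:30, 17:00–18:30.
Restricted to 08:30–16:00: 10:00–10:30.
Total common minutes: 30.

30 minutes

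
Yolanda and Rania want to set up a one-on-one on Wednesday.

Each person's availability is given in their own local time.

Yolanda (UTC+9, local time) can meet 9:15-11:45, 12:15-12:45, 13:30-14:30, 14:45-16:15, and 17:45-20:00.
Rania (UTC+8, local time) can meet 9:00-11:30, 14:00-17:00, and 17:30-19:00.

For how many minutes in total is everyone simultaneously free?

Yolanda → UTC: 00:15–02:45, 03:15–03:45, 04:30–05:30, 05:45–07:15, 08:45–11:00.
Rania → UTC: 01:00–03:30, 06:00–09:00, 09:30–11:00.
Yolanda ∩ Rania: 01:00–02:45, 03:15–03:30, 06:00–07:15, 08:45–09:00, 09:30–11:00.
Total common minutes: 105 + 15 + 75 + 15 + 90 = 300.

300 minutes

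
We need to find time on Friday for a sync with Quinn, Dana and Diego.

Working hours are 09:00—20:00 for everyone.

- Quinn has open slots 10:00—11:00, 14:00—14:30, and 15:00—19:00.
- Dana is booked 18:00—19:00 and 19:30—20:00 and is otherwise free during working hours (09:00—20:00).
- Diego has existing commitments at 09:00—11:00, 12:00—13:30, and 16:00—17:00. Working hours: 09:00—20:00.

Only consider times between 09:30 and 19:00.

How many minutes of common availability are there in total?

Dana free within 09:00–20:00: 09:00–18:00, 19:00–19:30.
Diego free within 09:00–20:00: 11:00–12:00, 13:30–16:00, 17:00–20:00.
Quinn ∩ Dana: 10:00–11:00, 14:00–14:30, 15:00–18:00.
Quinn ∩ Dana ∩ Diego: 14:00–14:30, 15:00–16:00, 17:00–18:00.
Restricted to 09:30–19:00: 14:00–14:30, 15:00–16:00, 17:00–18:00.
Total common minutes: 30 + 60 + 60 = 150.

150 minutes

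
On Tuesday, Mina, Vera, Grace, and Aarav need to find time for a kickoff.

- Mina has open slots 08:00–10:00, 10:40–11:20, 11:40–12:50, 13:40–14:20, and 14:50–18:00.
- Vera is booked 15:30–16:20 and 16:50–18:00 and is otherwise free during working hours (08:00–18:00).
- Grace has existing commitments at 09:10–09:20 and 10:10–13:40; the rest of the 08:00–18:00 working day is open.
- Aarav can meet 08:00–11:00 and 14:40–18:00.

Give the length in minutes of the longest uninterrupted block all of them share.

70 minutes

Vera free within 08:00–18:00: 08:00–15:30, 16:20–16:50.
Grace free within 08:00–18:00: 08:00–09:10, 09:20–10:10, 13:40–18:00.
Mina ∩ Vera: 08:00–10:00, 10:40–11:20, 11:40–12:50, 13:40–14:20, 14:50–15:30, 16:20–16:50.
Mina ∩ Vera ∩ Grace: 08:00–09:10, 09:20–10:00, 13:40–14:20, 14:50–15:30, 16:20–16:50.
Mina ∩ Vera ∩ Grace ∩ Aarav: 08:00–09:10, 09:20–10:00, 14:50–15:30, 16:20–16:50.
Common window lengths: 70, 40, 40, 30 min; longest is 70.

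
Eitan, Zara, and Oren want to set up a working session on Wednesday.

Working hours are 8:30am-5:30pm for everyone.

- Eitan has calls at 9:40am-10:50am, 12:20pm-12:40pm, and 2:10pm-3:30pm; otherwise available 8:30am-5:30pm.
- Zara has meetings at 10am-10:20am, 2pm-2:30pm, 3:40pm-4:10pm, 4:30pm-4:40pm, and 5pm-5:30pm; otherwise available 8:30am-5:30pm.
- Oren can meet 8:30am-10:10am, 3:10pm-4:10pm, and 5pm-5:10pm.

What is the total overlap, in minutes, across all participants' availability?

80 minutes

Eitan free within 08:30–17:30: 08:30–09:40, 10:50–12:20, 12:40–14:10, 15:30–17:30.
Zara free within 08:30–17:30: 08:30–10:00, 10:20–14:00, 14:30–15:40, 16:10–16:30, 16:40–17:00.
Eitan ∩ Zara: 08:30–09:40, 10:50–12:20, 12:40–14:00, 15:30–15:40, 16:10–16:30, 16:40–17:00.
Eitan ∩ Zara ∩ Oren: 08:30–09:40, 15:30–15:40.
Total common minutes: 70 + 10 = 80.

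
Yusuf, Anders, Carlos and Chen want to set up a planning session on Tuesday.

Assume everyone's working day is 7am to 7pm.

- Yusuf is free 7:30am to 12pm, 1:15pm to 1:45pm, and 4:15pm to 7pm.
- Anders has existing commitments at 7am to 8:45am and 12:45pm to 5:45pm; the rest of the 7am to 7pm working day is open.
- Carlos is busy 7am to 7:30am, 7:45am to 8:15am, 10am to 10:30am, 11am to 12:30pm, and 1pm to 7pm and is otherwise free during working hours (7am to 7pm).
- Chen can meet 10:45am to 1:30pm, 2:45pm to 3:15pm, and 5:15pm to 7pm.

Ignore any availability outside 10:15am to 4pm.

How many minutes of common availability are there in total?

Anders free within 07:00–19:00: 08:45–12:45, 17:45–19:00.
Carlos free within 07:00–19:00: 07:30–07:45, 08:15–10:00, 10:30–11:00, 12:30–13:00.
Yusuf ∩ Anders: 08:45–12:00, 17:45–19:00.
Yusuf ∩ Anders ∩ Carlos: 08:45–10:00, 10:30–11:00.
Yusuf ∩ Anders ∩ Carlos ∩ Chen: 10:45–11:00.
Restricted to 10:15–16:00: 10:45–11:00.
Total common minutes: 15.

15 minutes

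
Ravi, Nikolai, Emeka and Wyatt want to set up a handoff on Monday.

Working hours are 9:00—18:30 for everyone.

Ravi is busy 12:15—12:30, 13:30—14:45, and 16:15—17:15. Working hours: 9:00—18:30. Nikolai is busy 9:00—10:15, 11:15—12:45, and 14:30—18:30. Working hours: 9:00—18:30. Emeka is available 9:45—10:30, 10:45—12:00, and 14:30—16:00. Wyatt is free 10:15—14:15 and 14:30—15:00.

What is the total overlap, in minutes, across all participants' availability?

Ravi free within 09:00–18:30: 09:00–12:15, 12:30–13:30, 14:45–16:15, 17:15–18:30.
Nikolai free within 09:00–18:30: 10:15–11:15, 12:45–14:30.
Ravi ∩ Nikolai: 10:15–11:15, 12:45–13:30.
Ravi ∩ Nikolai ∩ Emeka: 10:15–10:30, 10:45–11:15.
Ravi ∩ Nikolai ∩ Emeka ∩ Wyatt: 10:15–10:30, 10:45–11:15.
Total common minutes: 15 + 30 = 45.

45 minutes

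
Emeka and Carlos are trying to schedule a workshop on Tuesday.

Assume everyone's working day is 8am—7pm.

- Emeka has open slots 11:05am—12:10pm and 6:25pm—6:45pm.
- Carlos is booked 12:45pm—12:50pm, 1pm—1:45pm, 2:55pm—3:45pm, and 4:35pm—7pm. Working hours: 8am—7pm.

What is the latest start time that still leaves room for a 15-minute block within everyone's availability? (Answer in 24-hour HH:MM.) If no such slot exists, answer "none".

Carlos free within 08:00–19:00: 08:00–12:45, 12:50–13:00, 13:45–14:55, 15:45–16:35.
Emeka ∩ Carlos: 11:05–12:10.
Windows ≥ 15 min: 11:05–12:10.
Latest start in the last window 11:05–12:10 is 12:10 − 15 min = 11:55.

11:55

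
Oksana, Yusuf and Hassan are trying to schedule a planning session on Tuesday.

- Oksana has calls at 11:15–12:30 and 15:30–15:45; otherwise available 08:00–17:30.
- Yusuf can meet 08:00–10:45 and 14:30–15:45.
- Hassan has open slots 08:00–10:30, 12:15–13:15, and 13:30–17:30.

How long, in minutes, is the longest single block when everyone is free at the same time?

150 minutes

Oksana free within 08:00–17:30: 08:00–11:15, 12:30–15:30, 15:45–17:30.
Oksana ∩ Yusuf: 08:00–10:45, 14:30–15:30.
Oksana ∩ Yusuf ∩ Hassan: 08:00–10:30, 14:30–15:30.
Common window lengths: 150, 60 min; longest is 150.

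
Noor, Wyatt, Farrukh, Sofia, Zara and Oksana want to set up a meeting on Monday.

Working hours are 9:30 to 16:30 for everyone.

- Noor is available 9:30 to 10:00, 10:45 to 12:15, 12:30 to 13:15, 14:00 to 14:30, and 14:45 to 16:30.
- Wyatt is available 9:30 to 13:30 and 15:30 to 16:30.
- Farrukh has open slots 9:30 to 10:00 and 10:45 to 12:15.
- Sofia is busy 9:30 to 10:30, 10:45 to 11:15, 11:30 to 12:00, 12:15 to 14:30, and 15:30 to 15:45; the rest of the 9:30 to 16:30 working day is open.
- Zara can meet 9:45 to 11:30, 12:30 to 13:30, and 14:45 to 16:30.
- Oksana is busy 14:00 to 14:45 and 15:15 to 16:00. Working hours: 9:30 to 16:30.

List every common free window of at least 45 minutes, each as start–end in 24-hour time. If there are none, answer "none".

none

Sofia free within 09:30–16:30: 10:30–10:45, 11:15–11:30, 12:00–12:15, 14:30–15:30, 15:45–16:30.
Oksana free within 09:30–16:30: 09:30–14:00, 14:45–15:15, 16:00–16:30.
Noor ∩ Wyatt: 09:30–10:00, 10:45–12:15, 12:30–13:15, 15:30–16:30.
Noor ∩ Wyatt ∩ Farrukh: 09:30–10:00, 10:45–12:15.
Noor ∩ Wyatt ∩ Farrukh ∩ Sofia: 11:15–11:30, 12:00–12:15.
Noor ∩ Wyatt ∩ Farrukh ∩ Sofia ∩ Zara: 11:15–11:30.
Noor ∩ Wyatt ∩ Farrukh ∩ Sofia ∩ Zara ∩ Oksana: 11:15–11:30.
Windows ≥ 45 min: (none).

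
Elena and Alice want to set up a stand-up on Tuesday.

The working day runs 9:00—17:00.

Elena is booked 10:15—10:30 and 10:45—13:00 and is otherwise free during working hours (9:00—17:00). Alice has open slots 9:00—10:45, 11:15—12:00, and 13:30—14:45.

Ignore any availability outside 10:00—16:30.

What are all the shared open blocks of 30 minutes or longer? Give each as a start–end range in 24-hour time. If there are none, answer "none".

Elena free within 09:00–17:00: 09:00–10:15, 10:30–10:45, 13:00–17:00.
Elena ∩ Alice: 09:00–10:15, 10:30–10:45, 13:30–14:45.
Restricted to 10:00–16:30: 10:00–10:15, 10:30–10:45, 13:30–14:45.
Windows ≥ 30 min: 13:30–14:45.

13:30–14:45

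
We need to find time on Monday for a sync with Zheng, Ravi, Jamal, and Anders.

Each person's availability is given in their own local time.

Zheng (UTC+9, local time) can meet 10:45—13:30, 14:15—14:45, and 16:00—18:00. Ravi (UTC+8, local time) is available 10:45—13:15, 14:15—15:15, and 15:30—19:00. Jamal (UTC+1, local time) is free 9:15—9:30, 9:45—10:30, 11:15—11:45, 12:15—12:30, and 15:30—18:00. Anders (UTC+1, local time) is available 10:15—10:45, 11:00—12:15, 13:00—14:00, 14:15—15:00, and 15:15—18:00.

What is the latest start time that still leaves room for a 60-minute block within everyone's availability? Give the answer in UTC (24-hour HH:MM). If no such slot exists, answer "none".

Zheng → UTC: 01:45–04:30, 05:15–05:45, 07:00–09:00.
Ravi → UTC: 02:45–05:15, 06:15–07:15, 07:30–11:00.
Jamal → UTC: 08:15–08:30, 08:45–09:30, 10:15–10:45, 11:15–11:30, 14:30–17:00.
Anders → UTC: 09:15–09:45, 10:00–11:15, 12:00–13:00, 13:15–14:00, 14:15–17:00.
Zheng ∩ Ravi: 02:45–04:30, 07:00–07:15, 07:30–09:00.
Zheng ∩ Ravi ∩ Jamal: 08:15–08:30, 08:45–09:00.
Zheng ∩ Ravi ∩ Jamal ∩ Anders: (none).
Windows ≥ 60 min: (none).

none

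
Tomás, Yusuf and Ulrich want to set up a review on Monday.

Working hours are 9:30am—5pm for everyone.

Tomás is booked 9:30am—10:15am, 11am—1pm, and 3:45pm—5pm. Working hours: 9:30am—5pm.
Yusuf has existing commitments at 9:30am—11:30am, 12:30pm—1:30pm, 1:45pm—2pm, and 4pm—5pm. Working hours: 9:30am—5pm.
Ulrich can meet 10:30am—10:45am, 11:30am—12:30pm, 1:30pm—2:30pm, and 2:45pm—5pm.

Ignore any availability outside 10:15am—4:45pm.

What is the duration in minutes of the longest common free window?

Tomás free within 09:30–17:00: 10:15–11:00, 13:00–15:45.
Yusuf free within 09:30–17:00: 11:30–12:30, 13:30–13:45, 14:00–16:00.
Tomás ∩ Yusuf: 13:30–13:45, 14:00–15:45.
Tomás ∩ Yusuf ∩ Ulrich: 13:30–13:45, 14:00–14:30, 14:45–15:45.
Restricted to 10:15–16:45: 13:30–13:45, 14:00–14:30, 14:45–15:45.
Common window lengths: 15, 30, 60 min; longest is 60.

60 minutes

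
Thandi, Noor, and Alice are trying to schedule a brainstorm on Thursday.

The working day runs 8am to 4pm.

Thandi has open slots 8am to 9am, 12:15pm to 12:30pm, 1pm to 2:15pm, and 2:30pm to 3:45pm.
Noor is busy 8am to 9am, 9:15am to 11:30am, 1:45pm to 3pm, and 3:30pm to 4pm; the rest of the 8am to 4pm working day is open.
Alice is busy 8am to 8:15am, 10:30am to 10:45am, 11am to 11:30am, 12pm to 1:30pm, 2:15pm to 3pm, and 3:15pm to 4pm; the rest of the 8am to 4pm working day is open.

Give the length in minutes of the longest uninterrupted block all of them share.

15 minutes

Noor free within 08:00–16:00: 09:00–09:15, 11:30–13:45, 15:00–15:30.
Alice free within 08:00–16:00: 08:15–10:30, 10:45–11:00, 11:30–12:00, 13:30–14:15, 15:00–15:15.
Thandi ∩ Noor: 12:15–12:30, 13:00–13:45, 15:00–15:30.
Thandi ∩ Noor ∩ Alice: 13:30–13:45, 15:00–15:15.
Common window lengths: 15, 15 min; longest is 15.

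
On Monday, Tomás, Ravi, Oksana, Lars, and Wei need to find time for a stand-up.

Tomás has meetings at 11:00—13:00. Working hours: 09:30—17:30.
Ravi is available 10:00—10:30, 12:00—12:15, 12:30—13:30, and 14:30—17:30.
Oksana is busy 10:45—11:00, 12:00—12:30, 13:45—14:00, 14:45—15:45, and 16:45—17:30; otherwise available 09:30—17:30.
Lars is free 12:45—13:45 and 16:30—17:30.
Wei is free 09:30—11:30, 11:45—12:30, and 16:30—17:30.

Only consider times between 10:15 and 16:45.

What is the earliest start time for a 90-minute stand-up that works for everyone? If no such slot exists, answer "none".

Tomás free within 09:30–17:30: 09:30–11:00, 13:00–17:30.
Oksana free within 09:30–17:30: 09:30–10:45, 11:00–12:00, 12:30–13:45, 14:00–14:45, 15:45–16:45.
Tomás ∩ Ravi: 10:00–10:30, 13:00–13:30, 14:30–17:30.
Tomás ∩ Ravi ∩ Oksana: 10:00–10:30, 13:00–13:30, 14:30–14:45, 15:45–16:45.
Tomás ∩ Ravi ∩ Oksana ∩ Lars: 13:00–13:30, 16:30–16:45.
Tomás ∩ Ravi ∩ Oksana ∩ Lars ∩ Wei: 16:30–16:45.
Restricted to 10:15–16:45: 16:30–16:45.
Windows ≥ 90 min: (none).

none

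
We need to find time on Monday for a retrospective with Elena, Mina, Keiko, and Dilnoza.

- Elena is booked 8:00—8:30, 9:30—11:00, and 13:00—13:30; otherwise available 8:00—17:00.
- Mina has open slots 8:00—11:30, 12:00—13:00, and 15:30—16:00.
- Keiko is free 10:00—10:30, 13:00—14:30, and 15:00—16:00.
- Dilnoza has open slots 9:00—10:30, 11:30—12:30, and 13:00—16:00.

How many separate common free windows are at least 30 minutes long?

Elena free within 08:00–17:00: 08:30–09:30, 11:00–13:00, 13:30–17:00.
Elena ∩ Mina: 08:30–09:30, 11:00–11:30, 12:00–13:00, 15:30–16:00.
Elena ∩ Mina ∩ Keiko: 15:30–16:00.
Elena ∩ Mina ∩ Keiko ∩ Dilnoza: 15:30–16:00.
Windows ≥ 30 min: 15:30–16:00.
That's 1 window.

1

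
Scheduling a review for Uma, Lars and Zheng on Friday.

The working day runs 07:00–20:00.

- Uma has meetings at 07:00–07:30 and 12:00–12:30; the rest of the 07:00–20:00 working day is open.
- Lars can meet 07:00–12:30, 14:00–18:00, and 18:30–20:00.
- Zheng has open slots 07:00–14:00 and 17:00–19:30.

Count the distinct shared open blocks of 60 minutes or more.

3

Uma free within 07:00–20:00: 07:30–12:00, 12:30–20:00.
Uma ∩ Lars: 07:30–12:00, 14:00–18:00, 18:30–20:00.
Uma ∩ Lars ∩ Zheng: 07:30–12:00, 17:00–18:00, 18:30–19:30.
Windows ≥ 60 min: 07:30–12:00, 17:00–18:00, 18:30–19:30.
That's 3 windows.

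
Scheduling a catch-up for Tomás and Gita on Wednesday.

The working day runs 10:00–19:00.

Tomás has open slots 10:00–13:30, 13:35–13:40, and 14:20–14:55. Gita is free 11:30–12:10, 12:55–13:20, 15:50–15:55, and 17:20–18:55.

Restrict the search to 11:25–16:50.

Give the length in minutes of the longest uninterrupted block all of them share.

40 minutes

Tomás ∩ Gita: 11:30–12:10, 12:55–13:20.
Restricted to 11:25–16:50: 11:30–12:10, 12:55–13:20.
Common window lengths: 40, 25 min; longest is 40.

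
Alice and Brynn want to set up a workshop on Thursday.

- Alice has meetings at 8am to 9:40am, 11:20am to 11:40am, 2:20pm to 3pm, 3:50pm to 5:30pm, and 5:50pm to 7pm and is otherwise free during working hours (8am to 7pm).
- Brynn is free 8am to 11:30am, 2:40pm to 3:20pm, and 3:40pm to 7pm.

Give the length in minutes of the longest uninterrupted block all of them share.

100 minutes

Alice free within 08:00–19:00: 09:40–11:20, 11:40–14:20, 15:00–15:50, 17:30–17:50.
Alice ∩ Brynn: 09:40–11:20, 15:00–15:20, 15:40–15:50, 17:30–17:50.
Common window lengths: 100, 20, 10, 20 min; longest is 100.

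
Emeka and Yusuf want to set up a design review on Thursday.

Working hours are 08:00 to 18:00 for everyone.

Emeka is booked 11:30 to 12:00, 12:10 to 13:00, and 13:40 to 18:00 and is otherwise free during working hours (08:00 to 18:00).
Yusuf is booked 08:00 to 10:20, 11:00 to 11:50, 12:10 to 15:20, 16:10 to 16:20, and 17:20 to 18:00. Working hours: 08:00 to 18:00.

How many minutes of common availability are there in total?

Emeka free within 08:00–18:00: 08:00–11:30, 12:00–12:10, 13:00–13:40.
Yusuf free within 08:00–18:00: 10:20–11:00, 11:50–12:10, 15:20–16:10, 16:20–17:20.
Emeka ∩ Yusuf: 10:20–11:00, 12:00–12:10.
Total common minutes: 40 + 10 = 50.

50 minutes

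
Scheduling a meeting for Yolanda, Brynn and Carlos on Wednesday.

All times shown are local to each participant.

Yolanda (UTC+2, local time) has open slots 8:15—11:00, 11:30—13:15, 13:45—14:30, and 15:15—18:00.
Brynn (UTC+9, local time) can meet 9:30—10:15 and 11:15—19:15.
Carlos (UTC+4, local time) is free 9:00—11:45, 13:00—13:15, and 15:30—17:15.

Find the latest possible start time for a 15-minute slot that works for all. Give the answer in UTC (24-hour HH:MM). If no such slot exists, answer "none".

Yolanda → UTC: 06:15–09:00, 09:30–11:15, 11:45–12:30, 13:15–16:00.
Brynn → UTC: 00:30–01:15, 02:15–10:15.
Carlos → UTC: 05:00–07:45, 09:00–09:15, 11:30–13:15.
Yolanda ∩ Brynn: 06:15–09:00, 09:30–10:15.
Yolanda ∩ Brynn ∩ Carlos: 06:15–07:45.
Windows ≥ 15 min: 06:15–07:45.
Latest start in the last window 06:15–07:45 is 07:45 − 15 min = 07:30.

07:30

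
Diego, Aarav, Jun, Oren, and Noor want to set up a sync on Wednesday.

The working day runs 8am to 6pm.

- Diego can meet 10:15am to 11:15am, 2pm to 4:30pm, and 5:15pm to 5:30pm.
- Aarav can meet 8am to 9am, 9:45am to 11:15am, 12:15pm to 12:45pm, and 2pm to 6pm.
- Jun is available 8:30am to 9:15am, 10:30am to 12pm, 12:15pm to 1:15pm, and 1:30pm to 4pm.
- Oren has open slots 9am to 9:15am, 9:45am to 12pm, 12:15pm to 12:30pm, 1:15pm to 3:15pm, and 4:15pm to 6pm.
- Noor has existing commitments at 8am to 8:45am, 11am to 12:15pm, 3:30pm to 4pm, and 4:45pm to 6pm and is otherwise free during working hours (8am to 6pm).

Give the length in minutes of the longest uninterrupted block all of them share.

75 minutes

Noor free within 08:00–18:00: 08:45–11:00, 12:15–15:30, 16:00–16:45.
Diego ∩ Aarav: 10:15–11:15, 14:00–16:30, 17:15–17:30.
Diego ∩ Aarav ∩ Jun: 10:30–11:15, 14:00–16:00.
Diego ∩ Aarav ∩ Jun ∩ Oren: 10:30–11:15, 14:00–15:15.
Diego ∩ Aarav ∩ Jun ∩ Oren ∩ Noor: 10:30–11:00, 14:00–15:15.
Common window lengths: 30, 75 min; longest is 75.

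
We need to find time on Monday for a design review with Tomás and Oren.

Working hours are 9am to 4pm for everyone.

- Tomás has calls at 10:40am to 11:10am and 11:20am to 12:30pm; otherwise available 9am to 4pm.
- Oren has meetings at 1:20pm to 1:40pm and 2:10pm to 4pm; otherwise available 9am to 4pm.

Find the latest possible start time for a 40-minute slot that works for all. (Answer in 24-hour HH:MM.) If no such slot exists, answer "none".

12:40

Tomás free within 09:00–16:00: 09:00–10:40, 11:10–11:20, 12:30–16:00.
Oren free within 09:00–16:00: 09:00–13:20, 13:40–14:10.
Tomás ∩ Oren: 09:00–10:40, 11:10–11:20, 12:30–13:20, 13:40–14:10.
Windows ≥ 40 min: 09:00–10:40, 12:30–13:20.
Latest start in the last window 12:30–13:20 is 13:20 − 40 min = 12:40.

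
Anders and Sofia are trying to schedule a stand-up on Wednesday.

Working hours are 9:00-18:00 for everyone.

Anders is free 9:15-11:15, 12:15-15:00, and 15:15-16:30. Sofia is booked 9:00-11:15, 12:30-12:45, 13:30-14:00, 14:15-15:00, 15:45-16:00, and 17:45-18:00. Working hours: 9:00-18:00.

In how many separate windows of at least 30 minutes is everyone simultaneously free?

Sofia free within 09:00–18:00: 11:15–12:30, 12:45–13:30, 14:00–14:15, 15:00–15:45, 16:00–17:45.
Anders ∩ Sofia: 12:15–12:30, 12:45–13:30, 14:00–14:15, 15:15–15:45, 16:00–16:30.
Windows ≥ 30 min: 12:45–13:30, 15:15–15:45, 16:00–16:30.
That's 3 windows.

3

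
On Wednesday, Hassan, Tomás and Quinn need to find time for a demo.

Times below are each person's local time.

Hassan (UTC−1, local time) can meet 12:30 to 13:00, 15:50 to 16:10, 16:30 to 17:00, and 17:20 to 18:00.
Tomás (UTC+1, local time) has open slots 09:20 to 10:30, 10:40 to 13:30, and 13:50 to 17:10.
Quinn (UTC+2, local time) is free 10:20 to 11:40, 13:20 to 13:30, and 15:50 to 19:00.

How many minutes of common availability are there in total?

Hassan → UTC: 13:30–14:00, 16:50–17:10, 17:30–18:00, 18:20–19:00.
Tomás → UTC: 08:20–09:30, 09:40–12:30, 12:50–16:10.
Quinn → UTC: 08:20–09:40, 11:20–11:30, 13:50–17:00.
Hassan ∩ Tomás: 13:30–14:00.
Hassan ∩ Tomás ∩ Quinn: 13:50–14:00.
Total common minutes: 10.

10 minutes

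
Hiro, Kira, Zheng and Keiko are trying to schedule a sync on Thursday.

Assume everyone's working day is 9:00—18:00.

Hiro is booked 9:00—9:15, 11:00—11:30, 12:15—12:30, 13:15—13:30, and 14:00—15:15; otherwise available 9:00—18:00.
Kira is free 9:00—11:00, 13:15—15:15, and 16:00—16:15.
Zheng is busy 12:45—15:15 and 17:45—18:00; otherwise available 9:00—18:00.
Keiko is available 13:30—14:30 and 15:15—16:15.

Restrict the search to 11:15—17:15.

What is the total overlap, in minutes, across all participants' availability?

15 minutes

Hiro free within 09:00–18:00: 09:15–11:00, 11:30–12:15, 12:30–13:15, 13:30–14:00, 15:15–18:00.
Zheng free within 09:00–18:00: 09:00–12:45, 15:15–17:45.
Hiro ∩ Kira: 09:15–11:00, 13:30–14:00, 16:00–16:15.
Hiro ∩ Kira ∩ Zheng: 09:15–11:00, 16:00–16:15.
Hiro ∩ Kira ∩ Zheng ∩ Keiko: 16:00–16:15.
Restricted to 11:15–17:15: 16:00–16:15.
Total common minutes: 15.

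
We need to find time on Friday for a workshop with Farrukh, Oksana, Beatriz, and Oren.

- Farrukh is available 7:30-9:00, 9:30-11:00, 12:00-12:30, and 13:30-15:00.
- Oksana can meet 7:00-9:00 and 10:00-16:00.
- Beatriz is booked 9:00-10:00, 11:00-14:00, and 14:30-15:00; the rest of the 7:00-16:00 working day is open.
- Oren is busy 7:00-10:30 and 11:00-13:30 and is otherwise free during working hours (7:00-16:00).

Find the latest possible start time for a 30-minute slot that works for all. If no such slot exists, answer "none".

Beatriz free within 07:00–16:00: 07:00–09:00, 10:00–11:00, 14:00–14:30, 15:00–16:00.
Oren free within 07:00–16:00: 10:30–11:00, 13:30–16:00.
Farrukh ∩ Oksana: 07:30–09:00, 10:00–11:00, 12:00–12:30, 13:30–15:00.
Farrukh ∩ Oksana ∩ Beatriz: 07:30–09:00, 10:00–11:00, 14:00–14:30.
Farrukh ∩ Oksana ∩ Beatriz ∩ Oren: 10:30–11:00, 14:00–14:30.
Windows ≥ 30 min: 10:30–11:00, 14:00–14:30.
Latest start in the last window 14:00–14:30 is 14:30 − 30 min = 14:00.

14:00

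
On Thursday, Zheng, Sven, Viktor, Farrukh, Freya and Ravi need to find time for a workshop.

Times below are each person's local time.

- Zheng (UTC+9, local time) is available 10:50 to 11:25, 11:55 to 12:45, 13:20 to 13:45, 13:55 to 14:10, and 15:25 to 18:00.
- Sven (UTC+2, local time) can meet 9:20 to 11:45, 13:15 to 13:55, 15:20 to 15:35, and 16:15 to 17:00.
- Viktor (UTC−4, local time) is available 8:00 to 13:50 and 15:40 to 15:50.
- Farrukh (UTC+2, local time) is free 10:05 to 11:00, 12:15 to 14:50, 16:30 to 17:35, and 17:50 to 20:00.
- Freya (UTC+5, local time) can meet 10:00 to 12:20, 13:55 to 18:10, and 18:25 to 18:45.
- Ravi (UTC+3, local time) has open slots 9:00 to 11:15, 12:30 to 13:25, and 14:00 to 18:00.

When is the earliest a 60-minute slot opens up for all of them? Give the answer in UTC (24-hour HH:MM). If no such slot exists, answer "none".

Zheng → UTC: 01:50–02:25, 02:55–03:45, 04:20–04:45, 04:55–05:10, 06:25–09:00.
Sven → UTC: 07:20–09:45, 11:15–11:55, 13:20–13:35, 14:15–15:00.
Viktor → UTC: 12:00–17:50, 19:40–19:50.
Farrukh → UTC: 08:05–09:00, 10:15–12:50, 14:30–15:35, 15:50–18:00.
Freya → UTC: 05:00–07:20, 08:55–13:10, 13:25–13:45.
Ravi → UTC: 06:00–08:15, 09:30–10:25, 11:00–15:00.
Zheng ∩ Sven: 07:20–09:00.
Zheng ∩ Sven ∩ Viktor: (none).
Zheng ∩ Sven ∩ Viktor ∩ Farrukh: (none).
Zheng ∩ Sven ∩ Viktor ∩ Farrukh ∩ Freya: (none).
Zheng ∩ Sven ∩ Viktor ∩ Farrukh ∩ Freya ∩ Ravi: (none).
Windows ≥ 60 min: (none).

none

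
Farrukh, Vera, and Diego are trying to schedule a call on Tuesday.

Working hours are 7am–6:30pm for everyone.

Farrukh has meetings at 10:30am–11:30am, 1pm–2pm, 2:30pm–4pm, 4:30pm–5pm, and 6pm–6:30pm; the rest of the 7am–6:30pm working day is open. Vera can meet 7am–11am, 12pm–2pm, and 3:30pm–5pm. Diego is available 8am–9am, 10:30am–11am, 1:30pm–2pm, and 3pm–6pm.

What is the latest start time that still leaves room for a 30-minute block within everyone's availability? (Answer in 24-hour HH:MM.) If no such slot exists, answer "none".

Farrukh free within 07:00–18:30: 07:00–10:30, 11:30–13:00, 14:00–14:30, 16:00–16:30, 17:00–18:00.
Farrukh ∩ Vera: 07:00–10:30, 12:00–13:00, 16:00–16:30.
Farrukh ∩ Vera ∩ Diego: 08:00–09:00, 16:00–16:30.
Windows ≥ 30 min: 08:00–09:00, 16:00–16:30.
Latest start in the last window 16:00–16:30 is 16:30 − 30 min = 16:00.

16:00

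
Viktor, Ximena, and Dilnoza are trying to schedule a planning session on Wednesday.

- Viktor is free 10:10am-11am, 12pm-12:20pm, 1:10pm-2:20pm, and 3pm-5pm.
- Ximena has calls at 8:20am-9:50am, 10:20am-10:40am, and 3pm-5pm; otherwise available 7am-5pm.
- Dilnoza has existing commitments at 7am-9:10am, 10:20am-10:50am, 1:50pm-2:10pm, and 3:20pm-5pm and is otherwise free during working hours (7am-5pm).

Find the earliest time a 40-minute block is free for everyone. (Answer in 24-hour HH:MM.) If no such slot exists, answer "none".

Ximena free within 07:00–17:00: 07:00–08:20, 09:50–10:20, 10:40–15:00.
Dilnoza free within 07:00–17:00: 09:10–10:20, 10:50–13:50, 14:10–15:20.
Viktor ∩ Ximena: 10:10–10:20, 10:40–11:00, 12:00–12:20, 13:10–14:20.
Viktor ∩ Ximena ∩ Dilnoza: 10:10–10:20, 10:50–11:00, 12:00–12:20, 13:10–13:50, 14:10–14:20.
Windows ≥ 40 min: 13:10–13:50.
Earliest such window starts at 13:10.

13:10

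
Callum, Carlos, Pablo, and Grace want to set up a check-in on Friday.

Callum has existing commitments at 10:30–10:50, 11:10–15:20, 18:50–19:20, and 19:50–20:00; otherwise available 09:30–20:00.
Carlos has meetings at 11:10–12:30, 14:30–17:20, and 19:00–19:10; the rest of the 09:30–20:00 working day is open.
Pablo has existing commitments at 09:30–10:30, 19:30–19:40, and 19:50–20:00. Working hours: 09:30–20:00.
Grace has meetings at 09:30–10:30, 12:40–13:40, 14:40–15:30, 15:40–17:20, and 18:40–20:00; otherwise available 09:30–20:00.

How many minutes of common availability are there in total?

Callum free within 09:30–20:00: 09:30–10:30, 10:50–11:10, 15:20–18:50, 19:20–19:50.
Carlos free within 09:30–20:00: 09:30–11:10, 12:30–14:30, 17:20–19:00, 19:10–20:00.
Pablo free within 09:30–20:00: 10:30–19:30, 19:40–19:50.
Grace free within 09:30–20:00: 10:30–12:40, 13:40–14:40, 15:30–15:40, 17:20–18:40.
Callum ∩ Carlos: 09:30–10:30, 10:50–11:10, 17:20–18:50, 19:20–19:50.
Callum ∩ Carlos ∩ Pablo: 10:50–11:10, 17:20–18:50, 19:20–19:30, 19:40–19:50.
Callum ∩ Carlos ∩ Pablo ∩ Grace: 10:50–11:10, 17:20–18:40.
Total common minutes: 20 + 80 = 100.

100 minutes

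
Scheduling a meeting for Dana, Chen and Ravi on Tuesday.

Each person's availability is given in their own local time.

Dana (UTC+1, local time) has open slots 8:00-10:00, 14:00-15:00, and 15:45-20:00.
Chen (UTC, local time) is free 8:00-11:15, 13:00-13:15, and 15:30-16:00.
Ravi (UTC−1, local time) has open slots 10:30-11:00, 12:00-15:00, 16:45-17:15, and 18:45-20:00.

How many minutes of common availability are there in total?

45 minutes

Dana → UTC: 07:00–09:00, 13:00–14:00, 14:45–19:00.
Chen → UTC: 08:00–11:15, 13:00–13:15, 15:30–16:00.
Ravi → UTC: 11:30–12:00, 13:00–16:00, 17:45–18:15, 19:45–21:00.
Dana ∩ Chen: 08:00–09:00, 13:00–13:15, 15:30–16:00.
Dana ∩ Chen ∩ Ravi: 13:00–13:15, 15:30–16:00.
Total common minutes: 15 + 30 = 45.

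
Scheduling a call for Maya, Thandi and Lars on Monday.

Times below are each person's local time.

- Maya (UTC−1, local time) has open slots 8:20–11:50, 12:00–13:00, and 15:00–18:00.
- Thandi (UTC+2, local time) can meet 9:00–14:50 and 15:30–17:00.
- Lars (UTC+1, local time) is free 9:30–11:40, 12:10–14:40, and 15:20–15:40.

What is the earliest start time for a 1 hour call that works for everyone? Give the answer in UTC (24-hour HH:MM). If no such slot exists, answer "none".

09:20

Maya → UTC: 09:20–12:50, 13:00–14:00, 16:00–19:00.
Thandi → UTC: 07:00–12:50, 13:30–15:00.
Lars → UTC: 08:30–10:40, 11:10–13:40, 14:20–14:40.
Maya ∩ Thandi: 09:20–12:50, 13:30–14:00.
Maya ∩ Thandi ∩ Lars: 09:20–10:40, 11:10–12:50, 13:30–13:40.
Windows ≥ 60 min: 09:20–10:40, 11:10–12:50.
Earliest such window starts at 09:20.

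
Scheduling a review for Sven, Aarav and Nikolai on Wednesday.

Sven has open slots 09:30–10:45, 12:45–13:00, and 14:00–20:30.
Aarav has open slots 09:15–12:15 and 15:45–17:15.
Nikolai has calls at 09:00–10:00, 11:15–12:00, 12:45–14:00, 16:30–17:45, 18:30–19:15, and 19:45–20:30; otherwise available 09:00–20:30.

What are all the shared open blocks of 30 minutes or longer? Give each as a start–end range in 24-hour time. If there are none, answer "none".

10:00–10:45, 15:45–16:30

Nikolai free within 09:00–20:30: 10:00–11:15, 12:00–12:45, 14:00–16:30, 17:45–18:30, 19:15–19:45.
Sven ∩ Aarav: 09:30–10:45, 15:45–17:15.
Sven ∩ Aarav ∩ Nikolai: 10:00–10:45, 15:45–16:30.
Windows ≥ 30 min: 10:00–10:45, 15:45–16:30.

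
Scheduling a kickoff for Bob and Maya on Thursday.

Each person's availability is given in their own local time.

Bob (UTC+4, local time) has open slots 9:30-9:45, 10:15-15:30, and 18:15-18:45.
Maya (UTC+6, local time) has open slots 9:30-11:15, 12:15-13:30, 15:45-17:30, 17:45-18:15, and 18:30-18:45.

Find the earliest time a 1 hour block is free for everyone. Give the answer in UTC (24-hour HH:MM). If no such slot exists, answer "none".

06:15

Bob → UTC: 05:30–05:45, 06:15–11:30, 14:15–14:45.
Maya → UTC: 03:30–05:15, 06:15–07:30, 09:45–11:30, 11:45–12:15, 12:30–12:45.
Bob ∩ Maya: 06:15–07:30, 09:45–11:30.
Windows ≥ 60 min: 06:15–07:30, 09:45–11:30.
Earliest such window starts at 06:15.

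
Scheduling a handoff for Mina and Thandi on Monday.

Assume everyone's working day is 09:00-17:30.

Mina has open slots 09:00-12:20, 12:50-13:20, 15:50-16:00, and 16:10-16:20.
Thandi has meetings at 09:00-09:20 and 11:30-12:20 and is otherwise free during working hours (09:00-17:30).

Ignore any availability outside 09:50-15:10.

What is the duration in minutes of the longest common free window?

Thandi free within 09:00–17:30: 09:20–11:30, 12:20–17:30.
Mina ∩ Thandi: 09:20–11:30, 12:50–13:20, 15:50–16:00, 16:10–16:20.
Restricted to 09:50–15:10: 09:50–11:30, 12:50–13:20.
Common window lengths: 100, 30 min; longest is 100.

100 minutes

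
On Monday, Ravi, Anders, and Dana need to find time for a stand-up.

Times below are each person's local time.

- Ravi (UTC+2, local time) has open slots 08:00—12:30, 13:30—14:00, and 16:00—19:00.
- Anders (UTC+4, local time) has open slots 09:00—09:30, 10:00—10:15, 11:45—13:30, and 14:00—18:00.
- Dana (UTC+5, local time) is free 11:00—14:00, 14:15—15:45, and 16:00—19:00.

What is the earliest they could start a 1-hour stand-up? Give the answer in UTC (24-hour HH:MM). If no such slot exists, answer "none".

07:45

Ravi → UTC: 06:00–10:30, 11:30–12:00, 14:00–17:00.
Anders → UTC: 05:00–05:30, 06:00–06:15, 07:45–09:30, 10:00–14:00.
Dana → UTC: 06:00–09:00, 09:15–10:45, 11:00–14:00.
Ravi ∩ Anders: 06:00–06:15, 07:45–09:30, 10:00–10:30, 11:30–12:00.
Ravi ∩ Anders ∩ Dana: 06:00–06:15, 07:45–09:00, 09:15–09:30, 10:00–10:30, 11:30–12:00.
Windows ≥ 60 min: 07:45–09:00.
Earliest such window starts at 07:45.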